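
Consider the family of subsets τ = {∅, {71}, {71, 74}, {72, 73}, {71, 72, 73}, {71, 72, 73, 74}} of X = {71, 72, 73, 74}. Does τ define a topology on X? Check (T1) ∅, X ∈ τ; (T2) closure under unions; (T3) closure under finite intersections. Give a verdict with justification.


τ IS a topology on X.

Axiom (T1): ∅ ∈ τ? Yes; X ∈ τ? Yes.
Axiom (T2/T3): check pairwise unions and intersections of members of τ.
All pairwise intersections and unions checked — each lies in τ. Therefore τ satisfies (T1), (T2), (T3): it IS a topology on X.


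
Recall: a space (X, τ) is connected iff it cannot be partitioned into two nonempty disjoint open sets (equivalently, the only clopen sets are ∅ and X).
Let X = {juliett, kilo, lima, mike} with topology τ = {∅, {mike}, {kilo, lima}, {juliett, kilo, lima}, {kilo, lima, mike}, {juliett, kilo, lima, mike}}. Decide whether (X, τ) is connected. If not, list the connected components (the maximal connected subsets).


(X, τ) is disconnected; components = [{mike}, {juliett, kilo, lima}].

Find clopen sets (U ∈ τ with X ∖ U ∈ τ):
  U = ∅, X ∖ U = {juliett, kilo, lima, mike} — both open, so U is clopen.
  U = {mike}, X ∖ U = {juliett, kilo, lima} — both open, so U is clopen.
  U = {juliett, kilo, lima}, X ∖ U = {mike} — both open, so U is clopen.
  U = {juliett, kilo, lima, mike}, X ∖ U = ∅ — both open, so U is clopen.
Nontrivial clopen(s) exist: e.g. {mike}. So (X, τ) is disconnected.
Compute connected components by grouping points that agree on all clopens:
  component: {mike}
  component: {juliett, kilo, lima}


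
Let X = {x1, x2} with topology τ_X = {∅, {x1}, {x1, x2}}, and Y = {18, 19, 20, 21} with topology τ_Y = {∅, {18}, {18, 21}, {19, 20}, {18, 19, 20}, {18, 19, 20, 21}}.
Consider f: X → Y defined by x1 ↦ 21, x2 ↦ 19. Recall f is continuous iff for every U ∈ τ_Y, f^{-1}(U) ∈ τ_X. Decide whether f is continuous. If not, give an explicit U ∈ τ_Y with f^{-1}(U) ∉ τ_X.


f is NOT continuous.

Compute f^{-1}(U) for each U ∈ τ_Y:
  U = ∅: f^{-1}(U) = ∅ ∈ τ_X ✓.
  U = {18}: f^{-1}(U) = ∅ ∈ τ_X ✓.
  U = {18, 21}: f^{-1}(U) = {x1} ∈ τ_X ✓.
  U = {19, 20}: f^{-1}(U) = {x2} ∉ τ_X ✗.
  U = {18, 19, 20}: f^{-1}(U) = {x2} ∉ τ_X ✗.
  U = {18, 19, 20, 21}: f^{-1}(U) = {x1, x2} ∈ τ_X ✓.
Found U = {19, 20} with f^{-1}(U) = {x2} not in τ_X. Therefore f is NOT continuous.


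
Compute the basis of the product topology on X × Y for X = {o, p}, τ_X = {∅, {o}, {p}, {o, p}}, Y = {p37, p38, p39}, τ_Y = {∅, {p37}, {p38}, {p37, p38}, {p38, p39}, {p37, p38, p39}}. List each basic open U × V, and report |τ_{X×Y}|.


Basis B = {∅ × ∅, {o} × {p37}, {o} × {p38}, {p} × {p37}, {p} × {p38}, {o} × {p37, p38}, {o, p} × {p37}, {o} × {p38, p39}, {o, p} × {p38}, {p} × {p37, p38}, {p} × {p38, p39}, {o} × {p37, p38, p39}, {p} × {p37, p38, p39}, {o, p} × {p37, p38}, {o, p} × {p38, p39}, {o, p} × {p37, p38, p39}}; |τ_{X×Y}| = 36.

Enumerate products U × V with U ∈ τ_X, V ∈ τ_Y (deduplicated):
  ∅ × ∅ = {} (∅)
  {o} × {p37} = {(o,p37)}
  {o} × {p38} = {(o,p38)}
  {p} × {p37} = {(p,p37)}
  {p} × {p38} = {(p,p38)}
  {o} × {p37, p38} = {(o,p37), (o,p38)}
  {o, p} × {p37} = {(o,p37), (p,p37)}
  {o} × {p38, p39} = {(o,p38), (o,p39)}
  {o, p} × {p38} = {(o,p38), (p,p38)}
  {p} × {p37, p38} = {(p,p37), (p,p38)}
  {p} × {p38, p39} = {(p,p38), (p,p39)}
  {o} × {p37, p38, p39} = {(o,p37), (o,p38), (o,p39)}
  {p} × {p37, p38, p39} = {(p,p37), (p,p38), (p,p39)}
  {o, p} × {p37, p38} = {(o,p37), (o,p38), (p,p37), (p,p38)}
  {o, p} × {p38, p39} = {(o,p38), (o,p39), (p,p38), (p,p39)}
  {o, p} × {p37, p38, p39} = {(o,p37), (o,p38), (o,p39), (p,p37), (p,p38), (p,p39)}
These 16 distinct sets form the basis B.
Close under arbitrary unions to get τ_{X×Y}; counting gives |τ_{X×Y}| = 36.


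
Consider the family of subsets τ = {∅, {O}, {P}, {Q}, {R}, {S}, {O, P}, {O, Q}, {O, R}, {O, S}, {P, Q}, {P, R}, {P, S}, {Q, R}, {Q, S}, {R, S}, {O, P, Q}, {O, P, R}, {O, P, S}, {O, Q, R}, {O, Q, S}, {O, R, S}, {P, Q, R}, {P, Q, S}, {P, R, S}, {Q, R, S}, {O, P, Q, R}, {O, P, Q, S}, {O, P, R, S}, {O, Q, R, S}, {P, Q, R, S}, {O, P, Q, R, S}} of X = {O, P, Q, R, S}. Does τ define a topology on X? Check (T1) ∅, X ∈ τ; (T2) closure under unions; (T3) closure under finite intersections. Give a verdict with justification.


τ IS a topology on X.

Axiom (T1): ∅ ∈ τ? Yes; X ∈ τ? Yes.
Axiom (T2/T3): check pairwise unions and intersections of members of τ.
All pairwise intersections and unions checked — each lies in τ. Therefore τ satisfies (T1), (T2), (T3): it IS a topology on X.


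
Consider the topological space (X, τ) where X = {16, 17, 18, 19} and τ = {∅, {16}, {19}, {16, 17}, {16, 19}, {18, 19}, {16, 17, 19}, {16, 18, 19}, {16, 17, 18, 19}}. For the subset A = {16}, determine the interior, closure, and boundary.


int(A) = {16}, cl(A) = {16, 17}, ∂A = {17}.

Closed sets in (X, τ) are complements of opens:
  closed(X, τ) = {∅, {17}, {18}, {16, 17}, {17, 18}, {18, 19}, {16, 17, 18}, {17, 18, 19}, {16, 17, 18, 19}}.
int(A) = ⋃ {U ∈ τ : U ⊆ A}. Opens contained in A: ∅, {16}.
Taking the union of these: int(A) = {16}.
cl(A) = ⋂ {C closed : A ⊆ C}. Closed sets containing A: {16, 17}, {16, 17, 18}, {16, 17, 18, 19}.
Intersecting these: cl(A) = {16, 17}.
∂A = cl(A) ∖ int(A) = {16, 17} ∖ {16} = {17}.


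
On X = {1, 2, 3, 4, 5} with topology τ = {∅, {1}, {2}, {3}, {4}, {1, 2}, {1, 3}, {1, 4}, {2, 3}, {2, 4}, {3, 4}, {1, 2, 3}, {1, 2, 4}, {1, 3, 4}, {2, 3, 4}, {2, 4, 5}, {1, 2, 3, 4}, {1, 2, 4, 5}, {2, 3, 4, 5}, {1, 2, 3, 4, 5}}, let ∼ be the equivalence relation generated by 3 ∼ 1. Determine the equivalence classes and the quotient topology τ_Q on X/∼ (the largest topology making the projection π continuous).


X/∼ = {[1=3], [2], [4], [5]}; |τ_Q| = 10.

Equivalence classes: [1=3], [2], [4], [5].
Quotient map π: X → X/∼ sends 1 ↦ [1=3], 2 ↦ [2], 3 ↦ [1=3], 4 ↦ [4], 5 ↦ [5].
For each subset V ⊆ X/∼, compute π^{-1}(V) ⊆ X and check whether π^{-1}(V) ∈ τ. V is open in τ_Q iff π^{-1}(V) ∈ τ.
  V = {}: π^{-1}(V) = ∅ ∈ τ ✓.
  V = {[1=3]}: π^{-1}(V) = {1, 3} ∈ τ ✓.
  V = {[2]}: π^{-1}(V) = {2} ∈ τ ✓.
  V = {[1=3], [2]}: π^{-1}(V) = {1, 2, 3} ∈ τ ✓.
  V = {[4]}: π^{-1}(V) = {4} ∈ τ ✓.
  V = {[1=3], [4]}: π^{-1}(V) = {1, 3, 4} ∈ τ ✓.
  V = {[2], [4]}: π^{-1}(V) = {2, 4} ∈ τ ✓.
  V = {[1=3], [2], [4]}: π^{-1}(V) = {1, 2, 3, 4} ∈ τ ✓.
  V = {[5]}: π^{-1}(V) = {5} ∉ τ ✗.
  V = {[1=3], [5]}: π^{-1}(V) = {1, 3, 5} ∉ τ ✗.
  V = {[2], [5]}: π^{-1}(V) = {2, 5} ∉ τ ✗.
  V = {[1=3], [2], [5]}: π^{-1}(V) = {1, 2, 3, 5} ∉ τ ✗.
  V = {[4], [5]}: π^{-1}(V) = {4, 5} ∉ τ ✗.
  V = {[1=3], [4], [5]}: π^{-1}(V) = {1, 3, 4, 5} ∉ τ ✗.
  V = {[2], [4], [5]}: π^{-1}(V) = {2, 4, 5} ∈ τ ✓.
  V = {[1=3], [2], [4], [5]}: π^{-1}(V) = {1, 2, 3, 4, 5} ∈ τ ✓.
Open sets in the quotient: τ_Q = {{}, {[1=3]}, {[2]}, {[1=3], [2]}, {[4]}, {[1=3], [4]}, {[2], [4]}, {[1=3], [2], [4]}, {[2], [4], [5]}, {[1=3], [2], [4], [5]}} (10 elements).


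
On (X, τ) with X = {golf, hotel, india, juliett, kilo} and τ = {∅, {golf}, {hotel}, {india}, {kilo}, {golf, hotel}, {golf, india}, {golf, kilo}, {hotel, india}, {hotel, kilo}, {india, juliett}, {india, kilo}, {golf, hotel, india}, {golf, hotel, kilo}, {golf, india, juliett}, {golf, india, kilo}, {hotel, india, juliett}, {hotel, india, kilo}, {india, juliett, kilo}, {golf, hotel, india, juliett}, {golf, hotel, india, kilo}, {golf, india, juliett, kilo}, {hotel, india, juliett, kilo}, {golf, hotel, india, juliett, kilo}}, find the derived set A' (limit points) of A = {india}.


A' = {juliett}

For each x ∈ X, list the open sets U ∈ τ with x ∈ U, then check whether U ∩ (A ∖ {x}) ≠ ∅ for every such U.
  x = golf: open {golf} ∋ x has {golf} ∩ (A ∖ {golf}) = ∅, so x is NOT a limit point.
  x = hotel: open {hotel} ∋ x has {hotel} ∩ (A ∖ {hotel}) = ∅, so x is NOT a limit point.
  x = india: open {india} ∋ x has {india} ∩ (A ∖ {india}) = ∅, so x is NOT a limit point.
  x = juliett: opens ∋ x are {india, juliett}, {golf, india, juliett}, {hotel, india, juliett}, {india, juliett, kilo}, {golf, hotel, india, juliett}, {golf, india, juliett, kilo}, {hotel, india, juliett, kilo}, {golf, hotel, india, juliett, kilo}; each meets A ∖ {juliett}, so x IS a limit point.
  x = kilo: open {kilo} ∋ x has {kilo} ∩ (A ∖ {kilo}) = ∅, so x is NOT a limit point.
Collecting: A' = {juliett}.


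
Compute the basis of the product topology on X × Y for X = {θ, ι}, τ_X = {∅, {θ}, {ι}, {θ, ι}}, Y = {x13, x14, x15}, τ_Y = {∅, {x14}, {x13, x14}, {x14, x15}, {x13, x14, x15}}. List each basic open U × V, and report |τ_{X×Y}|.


Basis B = {∅ × ∅, {θ} × {x14}, {ι} × {x14}, {θ} × {x13, x14}, {θ} × {x14, x15}, {θ, ι} × {x14}, {ι} × {x13, x14}, {ι} × {x14, x15}, {θ} × {x13, x14, x15}, {ι} × {x13, x14, x15}, {θ, ι} × {x13, x14}, {θ, ι} × {x14, x15}, {θ, ι} × {x13, x14, x15}}; |τ_{X×Y}| = 25.

Enumerate products U × V with U ∈ τ_X, V ∈ τ_Y (deduplicated):
  ∅ × ∅ = {} (∅)
  {θ} × {x14} = {(θ,x14)}
  {ι} × {x14} = {(ι,x14)}
  {θ} × {x13, x14} = {(θ,x13), (θ,x14)}
  {θ} × {x14, x15} = {(θ,x14), (θ,x15)}
  {θ, ι} × {x14} = {(θ,x14), (ι,x14)}
  {ι} × {x13, x14} = {(ι,x13), (ι,x14)}
  {ι} × {x14, x15} = {(ι,x14), (ι,x15)}
  {θ} × {x13, x14, x15} = {(θ,x13), (θ,x14), (θ,x15)}
  {ι} × {x13, x14, x15} = {(ι,x13), (ι,x14), (ι,x15)}
  {θ, ι} × {x13, x14} = {(θ,x13), (θ,x14), (ι,x13), (ι,x14)}
  {θ, ι} × {x14, x15} = {(θ,x14), (θ,x15), (ι,x14), (ι,x15)}
  {θ, ι} × {x13, x14, x15} = {(θ,x13), (θ,x14), (θ,x15), (ι,x13), (ι,x14), (ι,x15)}
These 13 distinct sets form the basis B.
Close under arbitrary unions to get τ_{X×Y}; counting gives |τ_{X×Y}| = 25.


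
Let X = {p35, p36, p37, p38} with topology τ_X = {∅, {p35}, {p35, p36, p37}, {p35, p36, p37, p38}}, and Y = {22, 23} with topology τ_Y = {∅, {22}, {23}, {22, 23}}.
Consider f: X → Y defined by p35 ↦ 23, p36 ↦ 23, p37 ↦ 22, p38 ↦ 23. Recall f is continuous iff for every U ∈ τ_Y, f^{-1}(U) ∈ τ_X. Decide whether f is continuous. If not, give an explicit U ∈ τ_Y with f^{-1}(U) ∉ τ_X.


f is NOT continuous.

Compute f^{-1}(U) for each U ∈ τ_Y:
  U = ∅: f^{-1}(U) = ∅ ∈ τ_X ✓.
  U = {22}: f^{-1}(U) = {p37} ∉ τ_X ✗.
  U = {23}: f^{-1}(U) = {p35, p36, p38} ∉ τ_X ✗.
  U = {22, 23}: f^{-1}(U) = {p35, p36, p37, p38} ∈ τ_X ✓.
Found U = {22} with f^{-1}(U) = {p37} not in τ_X. Therefore f is NOT continuous.


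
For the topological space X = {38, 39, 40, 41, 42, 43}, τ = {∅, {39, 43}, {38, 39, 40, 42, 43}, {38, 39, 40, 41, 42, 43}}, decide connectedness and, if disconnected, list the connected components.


(X, τ) is connected.

Find clopen sets (U ∈ τ with X ∖ U ∈ τ):
  U = ∅, X ∖ U = {38, 39, 40, 41, 42, 43} — both open, so U is clopen.
  U = {38, 39, 40, 41, 42, 43}, X ∖ U = ∅ — both open, so U is clopen.
Only trivial clopens (∅ and X) exist, so (X, τ) is connected.
Compute connected components by grouping points that agree on all clopens:
  component: {38, 39, 40, 41, 42, 43}


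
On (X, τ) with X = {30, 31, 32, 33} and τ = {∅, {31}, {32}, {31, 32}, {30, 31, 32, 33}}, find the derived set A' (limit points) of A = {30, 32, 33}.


A' = {30, 33}

For each x ∈ X, list the open sets U ∈ τ with x ∈ U, then check whether U ∩ (A ∖ {x}) ≠ ∅ for every such U.
  x = 30: opens ∋ x are {30, 31, 32, 33}; each meets A ∖ {30}, so x IS a limit point.
  x = 31: open {31} ∋ x has {31} ∩ (A ∖ {31}) = ∅, so x is NOT a limit point.
  x = 32: open {32} ∋ x has {32} ∩ (A ∖ {32}) = ∅, so x is NOT a limit point.
  x = 33: opens ∋ x are {30, 31, 32, 33}; each meets A ∖ {33}, so x IS a limit point.
Collecting: A' = {30, 33}.


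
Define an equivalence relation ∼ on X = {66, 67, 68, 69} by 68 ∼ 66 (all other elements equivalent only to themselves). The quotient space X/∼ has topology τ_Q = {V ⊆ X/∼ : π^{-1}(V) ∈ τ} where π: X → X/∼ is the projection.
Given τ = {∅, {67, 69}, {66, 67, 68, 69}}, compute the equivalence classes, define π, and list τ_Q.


X/∼ = {[66=68], [67], [69]}; |τ_Q| = 3.

Equivalence classes: [66=68], [67], [69].
Quotient map π: X → X/∼ sends 66 ↦ [66=68], 67 ↦ [67], 68 ↦ [66=68], 69 ↦ [69].
For each subset V ⊆ X/∼, compute π^{-1}(V) ⊆ X and check whether π^{-1}(V) ∈ τ. V is open in τ_Q iff π^{-1}(V) ∈ τ.
  V = {}: π^{-1}(V) = ∅ ∈ τ ✓.
  V = {[66=68]}: π^{-1}(V) = {66, 68} ∉ τ ✗.
  V = {[67]}: π^{-1}(V) = {67} ∉ τ ✗.
  V = {[66=68], [67]}: π^{-1}(V) = {66, 67, 68} ∉ τ ✗.
  V = {[69]}: π^{-1}(V) = {69} ∉ τ ✗.
  V = {[66=68], [69]}: π^{-1}(V) = {66, 68, 69} ∉ τ ✗.
  V = {[67], [69]}: π^{-1}(V) = {67, 69} ∈ τ ✓.
  V = {[66=68], [67], [69]}: π^{-1}(V) = {66, 67, 68, 69} ∈ τ ✓.
Open sets in the quotient: τ_Q = {{}, {[67], [69]}, {[66=68], [67], [69]}} (3 elements).


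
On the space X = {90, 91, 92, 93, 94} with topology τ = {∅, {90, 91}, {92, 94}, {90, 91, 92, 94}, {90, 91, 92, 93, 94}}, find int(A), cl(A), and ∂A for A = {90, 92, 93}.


int(A) = ∅, cl(A) = {90, 91, 92, 93, 94}, ∂A = {90, 91, 92, 93, 94}.

Closed sets in (X, τ) are complements of opens:
  closed(X, τ) = {∅, {93}, {90, 91, 93}, {92, 93, 94}, {90, 91, 92, 93, 94}}.
int(A) = ⋃ {U ∈ τ : U ⊆ A}. Opens contained in A: ∅.
Taking the union of these: int(A) = ∅.
cl(A) = ⋂ {C closed : A ⊆ C}. Closed sets containing A: {90, 91, 92, 93, 94}.
Intersecting these: cl(A) = {90, 91, 92, 93, 94}.
∂A = cl(A) ∖ int(A) = {90, 91, 92, 93, 94} ∖ ∅ = {90, 91, 92, 93, 94}.


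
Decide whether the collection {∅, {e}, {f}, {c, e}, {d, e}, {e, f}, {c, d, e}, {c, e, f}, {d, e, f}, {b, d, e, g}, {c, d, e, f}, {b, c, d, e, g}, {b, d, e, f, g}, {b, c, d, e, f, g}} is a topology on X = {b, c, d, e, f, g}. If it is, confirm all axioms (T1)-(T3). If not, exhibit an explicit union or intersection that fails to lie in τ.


τ IS a topology on X.

Axiom (T1): ∅ ∈ τ? Yes; X ∈ τ? Yes.
Axiom (T2/T3): check pairwise unions and intersections of members of τ.
All pairwise intersections and unions checked — each lies in τ. Therefore τ satisfies (T1), (T2), (T3): it IS a topology on X.


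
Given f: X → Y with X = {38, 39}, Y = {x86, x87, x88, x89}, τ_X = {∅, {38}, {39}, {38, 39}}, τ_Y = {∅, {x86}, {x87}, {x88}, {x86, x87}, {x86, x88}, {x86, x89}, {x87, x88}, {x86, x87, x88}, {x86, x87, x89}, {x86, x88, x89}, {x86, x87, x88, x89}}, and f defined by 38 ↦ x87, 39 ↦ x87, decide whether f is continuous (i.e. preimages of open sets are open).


f IS continuous.

Compute f^{-1}(U) for each U ∈ τ_Y:
  U = ∅: f^{-1}(U) = ∅ ∈ τ_X ✓.
  U = {x86}: f^{-1}(U) = ∅ ∈ τ_X ✓.
  U = {x87}: f^{-1}(U) = {38, 39} ∈ τ_X ✓.
  U = {x88}: f^{-1}(U) = ∅ ∈ τ_X ✓.
  U = {x86, x87}: f^{-1}(U) = {38, 39} ∈ τ_X ✓.
  U = {x86, x88}: f^{-1}(U) = ∅ ∈ τ_X ✓.
  U = {x86, x89}: f^{-1}(U) = ∅ ∈ τ_X ✓.
  U = {x87, x88}: f^{-1}(U) = {38, 39} ∈ τ_X ✓.
  U = {x86, x87, x88}: f^{-1}(U) = {38, 39} ∈ τ_X ✓.
  U = {x86, x87, x89}: f^{-1}(U) = {38, 39} ∈ τ_X ✓.
  U = {x86, x88, x89}: f^{-1}(U) = ∅ ∈ τ_X ✓.
  U = {x86, x87, x88, x89}: f^{-1}(U) = {38, 39} ∈ τ_X ✓.
Every preimage lies in τ_X, so f IS continuous.


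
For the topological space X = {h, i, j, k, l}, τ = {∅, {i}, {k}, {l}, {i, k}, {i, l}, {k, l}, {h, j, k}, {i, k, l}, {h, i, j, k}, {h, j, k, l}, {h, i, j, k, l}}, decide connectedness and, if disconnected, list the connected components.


(X, τ) is disconnected; components = [{i}, {l}, {h, j, k}].

Find clopen sets (U ∈ τ with X ∖ U ∈ τ):
  U = ∅, X ∖ U = {h, i, j, k, l} — both open, so U is clopen.
  U = {i}, X ∖ U = {h, j, k, l} — both open, so U is clopen.
  U = {l}, X ∖ U = {h, i, j, k} — both open, so U is clopen.
  U = {i, l}, X ∖ U = {h, j, k} — both open, so U is clopen.
  U = {h, j, k}, X ∖ U = {i, l} — both open, so U is clopen.
  U = {h, i, j, k}, X ∖ U = {l} — both open, so U is clopen.
  U = {h, j, k, l}, X ∖ U = {i} — both open, so U is clopen.
  U = {h, i, j, k, l}, X ∖ U = ∅ — both open, so U is clopen.
Nontrivial clopen(s) exist: e.g. {l}. So (X, τ) is disconnected.
Compute connected components by grouping points that agree on all clopens:
  component: {i}
  component: {l}
  component: {h, j, k}


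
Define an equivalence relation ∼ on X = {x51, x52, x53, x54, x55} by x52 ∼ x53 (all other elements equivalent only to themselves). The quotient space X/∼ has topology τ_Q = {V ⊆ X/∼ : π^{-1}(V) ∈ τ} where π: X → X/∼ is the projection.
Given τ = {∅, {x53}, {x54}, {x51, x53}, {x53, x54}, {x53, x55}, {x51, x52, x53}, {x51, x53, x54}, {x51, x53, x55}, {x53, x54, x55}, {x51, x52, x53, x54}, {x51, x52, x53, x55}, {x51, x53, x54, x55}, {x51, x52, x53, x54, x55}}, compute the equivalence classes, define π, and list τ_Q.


X/∼ = {[x51], [x52=x53], [x54], [x55]}; |τ_Q| = 6.

Equivalence classes: [x51], [x52=x53], [x54], [x55].
Quotient map π: X → X/∼ sends x51 ↦ [x51], x52 ↦ [x52=x53], x53 ↦ [x52=x53], x54 ↦ [x54], x55 ↦ [x55].
For each subset V ⊆ X/∼, compute π^{-1}(V) ⊆ X and check whether π^{-1}(V) ∈ τ. V is open in τ_Q iff π^{-1}(V) ∈ τ.
  V = {}: π^{-1}(V) = ∅ ∈ τ ✓.
  V = {[x51]}: π^{-1}(V) = {x51} ∉ τ ✗.
  V = {[x52=x53]}: π^{-1}(V) = {x52, x53} ∉ τ ✗.
  V = {[x51], [x52=x53]}: π^{-1}(V) = {x51, x52, x53} ∈ τ ✓.
  V = {[x54]}: π^{-1}(V) = {x54} ∈ τ ✓.
  V = {[x51], [x54]}: π^{-1}(V) = {x51, x54} ∉ τ ✗.
  V = {[x52=x53], [x54]}: π^{-1}(V) = {x52, x53, x54} ∉ τ ✗.
  V = {[x51], [x52=x53], [x54]}: π^{-1}(V) = {x51, x52, x53, x54} ∈ τ ✓.
  V = {[x55]}: π^{-1}(V) = {x55} ∉ τ ✗.
  V = {[x51], [x55]}: π^{-1}(V) = {x51, x55} ∉ τ ✗.
  V = {[x52=x53], [x55]}: π^{-1}(V) = {x52, x53, x55} ∉ τ ✗.
  V = {[x51], [x52=x53], [x55]}: π^{-1}(V) = {x51, x52, x53, x55} ∈ τ ✓.
  V = {[x54], [x55]}: π^{-1}(V) = {x54, x55} ∉ τ ✗.
  V = {[x51], [x54], [x55]}: π^{-1}(V) = {x51, x54, x55} ∉ τ ✗.
  V = {[x52=x53], [x54], [x55]}: π^{-1}(V) = {x52, x53, x54, x55} ∉ τ ✗.
  V = {[x51], [x52=x53], [x54], [x55]}: π^{-1}(V) = {x51, x52, x53, x54, x55} ∈ τ ✓.
Open sets in the quotient: τ_Q = {{}, {[x51], [x52=x53]}, {[x54]}, {[x51], [x52=x53], [x54]}, {[x51], [x52=x53], [x55]}, {[x51], [x52=x53], [x54], [x55]}} (6 elements).


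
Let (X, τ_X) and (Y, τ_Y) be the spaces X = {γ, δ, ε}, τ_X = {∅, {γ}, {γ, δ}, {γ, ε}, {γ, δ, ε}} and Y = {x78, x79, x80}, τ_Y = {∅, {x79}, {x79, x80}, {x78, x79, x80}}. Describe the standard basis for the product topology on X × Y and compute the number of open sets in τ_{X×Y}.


Basis B = {∅ × ∅, {γ} × {x79}, {γ} × {x79, x80}, {γ, δ} × {x79}, {γ, ε} × {x79}, {γ} × {x78, x79, x80}, {γ, δ, ε} × {x79}, {γ, δ} × {x79, x80}, {γ, ε} × {x79, x80}, {γ, δ} × {x78, x79, x80}, {γ, ε} × {x78, x79, x80}, {γ, δ, ε} × {x79, x80}, {γ, δ, ε} × {x78, x79, x80}}; |τ_{X×Y}| = 30.

Enumerate products U × V with U ∈ τ_X, V ∈ τ_Y (deduplicated):
  ∅ × ∅ = {} (∅)
  {γ} × {x79} = {(γ,x79)}
  {γ} × {x79, x80} = {(γ,x79), (γ,x80)}
  {γ, δ} × {x79} = {(γ,x79), (δ,x79)}
  {γ, ε} × {x79} = {(γ,x79), (ε,x79)}
  {γ} × {x78, x79, x80} = {(γ,x78), (γ,x79), (γ,x80)}
  {γ, δ, ε} × {x79} = {(γ,x79), (δ,x79), (ε,x79)}
  {γ, δ} × {x79, x80} = {(γ,x79), (γ,x80), (δ,x79), (δ,x80)}
  {γ, ε} × {x79, x80} = {(γ,x79), (γ,x80), (ε,x79), (ε,x80)}
  {γ, δ} × {x78, x79, x80} = {(γ,x78), (γ,x79), (γ,x80), (δ,x78), (δ,x79), (δ,x80)}
  {γ, ε} × {x78, x79, x80} = {(γ,x78), (γ,x79), (γ,x80), (ε,x78), (ε,x79), (ε,x80)}
  {γ, δ, ε} × {x79, x80} = {(γ,x79), (γ,x80), (δ,x79), (δ,x80), (ε,x79), (ε,x80)}
  {γ, δ, ε} × {x78, x79, x80} = {(γ,x78), (γ,x79), (γ,x80), (δ,x78), (δ,x79), (δ,x80), (ε,x78), (ε,x79), (ε,x80)}
These 13 distinct sets form the basis B.
Close under arbitrary unions to get τ_{X×Y}; counting gives |τ_{X×Y}| = 30.


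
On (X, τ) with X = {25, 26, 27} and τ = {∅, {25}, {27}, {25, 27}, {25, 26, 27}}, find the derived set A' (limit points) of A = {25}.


A' = {26}

For each x ∈ X, list the open sets U ∈ τ with x ∈ U, then check whether U ∩ (A ∖ {x}) ≠ ∅ for every such U.
  x = 25: open {25} ∋ x has {25} ∩ (A ∖ {25}) = ∅, so x is NOT a limit point.
  x = 26: opens ∋ x are {25, 26, 27}; each meets A ∖ {26}, so x IS a limit point.
  x = 27: open {27} ∋ x has {27} ∩ (A ∖ {27}) = ∅, so x is NOT a limit point.
Collecting: A' = {26}.


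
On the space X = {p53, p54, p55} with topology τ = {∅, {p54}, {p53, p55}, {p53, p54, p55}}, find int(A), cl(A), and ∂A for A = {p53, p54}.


int(A) = {p54}, cl(A) = {p53, p54, p55}, ∂A = {p53, p55}.

Closed sets in (X, τ) are complements of opens:
  closed(X, τ) = {∅, {p54}, {p53, p55}, {p53, p54, p55}}.
int(A) = ⋃ {U ∈ τ : U ⊆ A}. Opens contained in A: ∅, {p54}.
Taking the union of these: int(A) = {p54}.
cl(A) = ⋂ {C closed : A ⊆ C}. Closed sets containing A: {p53, p54, p55}.
Intersecting these: cl(A) = {p53, p54, p55}.
∂A = cl(A) ∖ int(A) = {p53, p54, p55} ∖ {p54} = {p53, p55}.


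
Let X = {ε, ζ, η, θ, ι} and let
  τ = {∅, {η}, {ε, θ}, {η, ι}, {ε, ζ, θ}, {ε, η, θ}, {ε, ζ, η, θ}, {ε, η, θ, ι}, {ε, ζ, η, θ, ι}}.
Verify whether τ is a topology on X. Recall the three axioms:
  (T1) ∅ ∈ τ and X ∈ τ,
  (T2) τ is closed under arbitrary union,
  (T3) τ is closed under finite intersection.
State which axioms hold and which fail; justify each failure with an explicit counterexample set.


τ IS a topology on X.

Axiom (T1): ∅ ∈ τ? Yes; X ∈ τ? Yes.
Axiom (T2/T3): check pairwise unions and intersections of members of τ.
All pairwise intersections and unions checked — each lies in τ. Therefore τ satisfies (T1), (T2), (T3): it IS a topology on X.


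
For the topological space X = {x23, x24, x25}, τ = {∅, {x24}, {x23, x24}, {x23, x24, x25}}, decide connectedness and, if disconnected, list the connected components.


(X, τ) is connected.

Find clopen sets (U ∈ τ with X ∖ U ∈ τ):
  U = ∅, X ∖ U = {x23, x24, x25} — both open, so U is clopen.
  U = {x23, x24, x25}, X ∖ U = ∅ — both open, so U is clopen.
Only trivial clopens (∅ and X) exist, so (X, τ) is connected.
Compute connected components by grouping points that agree on all clopens:
  component: {x23, x24, x25}


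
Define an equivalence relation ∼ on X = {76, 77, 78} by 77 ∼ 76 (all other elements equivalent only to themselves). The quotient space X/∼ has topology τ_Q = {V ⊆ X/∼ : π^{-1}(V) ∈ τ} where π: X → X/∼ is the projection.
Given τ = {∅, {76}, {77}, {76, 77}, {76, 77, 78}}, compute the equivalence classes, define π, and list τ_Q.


X/∼ = {[76=77], [78]}; |τ_Q| = 3.

Equivalence classes: [76=77], [78].
Quotient map π: X → X/∼ sends 76 ↦ [76=77], 77 ↦ [76=77], 78 ↦ [78].
For each subset V ⊆ X/∼, compute π^{-1}(V) ⊆ X and check whether π^{-1}(V) ∈ τ. V is open in τ_Q iff π^{-1}(V) ∈ τ.
  V = {}: π^{-1}(V) = ∅ ∈ τ ✓.
  V = {[76=77]}: π^{-1}(V) = {76, 77} ∈ τ ✓.
  V = {[78]}: π^{-1}(V) = {78} ∉ τ ✗.
  V = {[76=77], [78]}: π^{-1}(V) = {76, 77, 78} ∈ τ ✓.
Open sets in the quotient: τ_Q = {{}, {[76=77]}, {[76=77], [78]}} (3 elements).


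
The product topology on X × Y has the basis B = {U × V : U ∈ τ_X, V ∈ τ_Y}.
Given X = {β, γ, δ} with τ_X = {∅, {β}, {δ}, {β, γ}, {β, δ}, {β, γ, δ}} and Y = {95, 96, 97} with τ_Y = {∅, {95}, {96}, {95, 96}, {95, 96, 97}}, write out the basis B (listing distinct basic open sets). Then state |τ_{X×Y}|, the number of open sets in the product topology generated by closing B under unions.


Basis B = {∅ × ∅, {β} × {95}, {β} × {96}, {δ} × {95}, {δ} × {96}, {β} × {95, 96}, {β, γ} × {95}, {β, δ} × {95}, {β, γ} × {96}, {β, δ} × {96}, {δ} × {95, 96}, {β} × {95, 96, 97}, {β, γ, δ} × {95}, {β, γ, δ} × {96}, {δ} × {95, 96, 97}, {β, γ} × {95, 96}, {β, δ} × {95, 96}, {β, γ} × {95, 96, 97}, {β, δ} × {95, 96, 97}, {β, γ, δ} × {95, 96}, {β, γ, δ} × {95, 96, 97}}; |τ_{X×Y}| = 70.

Enumerate products U × V with U ∈ τ_X, V ∈ τ_Y (deduplicated):
  ∅ × ∅ = {} (∅)
  {β} × {95} = {(β,95)}
  {β} × {96} = {(β,96)}
  {δ} × {95} = {(δ,95)}
  {δ} × {96} = {(δ,96)}
  {β} × {95, 96} = {(β,95), (β,96)}
  {β, γ} × {95} = {(β,95), (γ,95)}
  {β, δ} × {95} = {(β,95), (δ,95)}
  {β, γ} × {96} = {(β,96), (γ,96)}
  {β, δ} × {96} = {(β,96), (δ,96)}
  {δ} × {95, 96} = {(δ,95), (δ,96)}
  {β} × {95, 96, 97} = {(β,95), (β,96), (β,97)}
  {β, γ, δ} × {95} = {(β,95), (γ,95), (δ,95)}
  {β, γ, δ} × {96} = {(β,96), (γ,96), (δ,96)}
  {δ} × {95, 96, 97} = {(δ,95), (δ,96), (δ,97)}
  {β, γ} × {95, 96} = {(β,95), (β,96), (γ,95), (γ,96)}
  {β, δ} × {95, 96} = {(β,95), (β,96), (δ,95), (δ,96)}
  {β, γ} × {95, 96, 97} = {(β,95), (β,96), (β,97), (γ,95), (γ,96), (γ,97)}
  {β, δ} × {95, 96, 97} = {(β,95), (β,96), (β,97), (δ,95), (δ,96), (δ,97)}
  {β, γ, δ} × {95, 96} = {(β,95), (β,96), (γ,95), (γ,96), (δ,95), (δ,96)}
  {β, γ, δ} × {95, 96, 97} = {(β,95), (β,96), (β,97), (γ,95), (γ,96), (γ,97), (δ,95), (δ,96), (δ,97)}
These 21 distinct sets form the basis B.
Close under arbitrary unions to get τ_{X×Y}; counting gives |τ_{X×Y}| = 70.


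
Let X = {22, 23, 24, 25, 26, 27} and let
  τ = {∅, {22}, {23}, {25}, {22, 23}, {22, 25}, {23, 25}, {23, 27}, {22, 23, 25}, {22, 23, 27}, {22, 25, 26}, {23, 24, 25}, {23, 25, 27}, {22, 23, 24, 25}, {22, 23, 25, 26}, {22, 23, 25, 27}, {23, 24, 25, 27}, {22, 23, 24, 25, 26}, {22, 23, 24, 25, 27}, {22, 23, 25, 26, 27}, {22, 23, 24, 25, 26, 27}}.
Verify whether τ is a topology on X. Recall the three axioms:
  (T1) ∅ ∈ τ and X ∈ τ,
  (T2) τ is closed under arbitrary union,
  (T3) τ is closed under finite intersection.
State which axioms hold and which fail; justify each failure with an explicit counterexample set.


τ IS a topology on X.

Axiom (T1): ∅ ∈ τ? Yes; X ∈ τ? Yes.
Axiom (T2/T3): check pairwise unions and intersections of members of τ.
All pairwise intersections and unions checked — each lies in τ. Therefore τ satisfies (T1), (T2), (T3): it IS a topology on X.


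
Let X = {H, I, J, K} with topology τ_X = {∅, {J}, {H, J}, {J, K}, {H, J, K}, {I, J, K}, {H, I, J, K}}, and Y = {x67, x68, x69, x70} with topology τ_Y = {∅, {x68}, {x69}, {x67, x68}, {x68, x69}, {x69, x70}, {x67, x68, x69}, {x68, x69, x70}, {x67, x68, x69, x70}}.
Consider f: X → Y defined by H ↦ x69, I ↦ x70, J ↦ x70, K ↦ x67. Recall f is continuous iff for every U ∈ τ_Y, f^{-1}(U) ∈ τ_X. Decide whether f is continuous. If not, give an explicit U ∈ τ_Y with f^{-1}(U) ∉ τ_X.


f is NOT continuous.

Compute f^{-1}(U) for each U ∈ τ_Y:
  U = ∅: f^{-1}(U) = ∅ ∈ τ_X ✓.
  U = {x68}: f^{-1}(U) = ∅ ∈ τ_X ✓.
  U = {x69}: f^{-1}(U) = {H} ∉ τ_X ✗.
  U = {x67, x68}: f^{-1}(U) = {K} ∉ τ_X ✗.
  U = {x68, x69}: f^{-1}(U) = {H} ∉ τ_X ✗.
  U = {x69, x70}: f^{-1}(U) = {H, I, J} ∉ τ_X ✗.
  U = {x67, x68, x69}: f^{-1}(U) = {H, K} ∉ τ_X ✗.
  U = {x68, x69, x70}: f^{-1}(U) = {H, I, J} ∉ τ_X ✗.
  U = {x67, x68, x69, x70}: f^{-1}(U) = {H, I, J, K} ∈ τ_X ✓.
Found U = {x69} with f^{-1}(U) = {H} not in τ_X. Therefore f is NOT continuous.


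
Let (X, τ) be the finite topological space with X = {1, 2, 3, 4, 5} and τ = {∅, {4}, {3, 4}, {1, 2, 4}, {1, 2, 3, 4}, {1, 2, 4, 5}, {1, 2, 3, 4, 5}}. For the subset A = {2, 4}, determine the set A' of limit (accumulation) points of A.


A' = {1, 2, 3, 5}

For each x ∈ X, list the open sets U ∈ τ with x ∈ U, then check whether U ∩ (A ∖ {x}) ≠ ∅ for every such U.
  x = 1: opens ∋ x are {1, 2, 4}, {1, 2, 3, 4}, {1, 2, 4, 5}, {1, 2, 3, 4, 5}; each meets A ∖ {1}, so x IS a limit point.
  x = 2: opens ∋ x are {1, 2, 4}, {1, 2, 3, 4}, {1, 2, 4, 5}, {1, 2, 3, 4, 5}; each meets A ∖ {2}, so x IS a limit point.
  x = 3: opens ∋ x are {3, 4}, {1, 2, 3, 4}, {1, 2, 3, 4, 5}; each meets A ∖ {3}, so x IS a limit point.
  x = 4: open {4} ∋ x has {4} ∩ (A ∖ {4}) = ∅, so x is NOT a limit point.
  x = 5: opens ∋ x are {1, 2, 4, 5}, {1, 2, 3, 4, 5}; each meets A ∖ {5}, so x IS a limit point.
Collecting: A' = {1, 2, 3, 5}.


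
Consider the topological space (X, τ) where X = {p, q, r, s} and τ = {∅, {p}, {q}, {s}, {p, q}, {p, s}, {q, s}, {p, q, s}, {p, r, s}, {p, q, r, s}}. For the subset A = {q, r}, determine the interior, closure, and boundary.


int(A) = {q}, cl(A) = {q, r}, ∂A = {r}.

Closed sets in (X, τ) are complements of opens:
  closed(X, τ) = {∅, {q}, {r}, {p, r}, {q, r}, {r, s}, {p, q, r}, {p, r, s}, {q, r, s}, {p, q, r, s}}.
int(A) = ⋃ {U ∈ τ : U ⊆ A}. Opens contained in A: ∅, {q}.
Taking the union of these: int(A) = {q}.
cl(A) = ⋂ {C closed : A ⊆ C}. Closed sets containing A: {q, r}, {p, q, r}, {q, r, s}, {p, q, r, s}.
Intersecting these: cl(A) = {q, r}.
∂A = cl(A) ∖ int(A) = {q, r} ∖ {q} = {r}.


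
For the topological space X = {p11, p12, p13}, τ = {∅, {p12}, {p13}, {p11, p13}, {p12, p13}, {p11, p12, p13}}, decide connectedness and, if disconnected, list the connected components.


(X, τ) is disconnected; components = [{p12}, {p11, p13}].

Find clopen sets (U ∈ τ with X ∖ U ∈ τ):
  U = ∅, X ∖ U = {p11, p12, p13} — both open, so U is clopen.
  U = {p12}, X ∖ U = {p11, p13} — both open, so U is clopen.
  U = {p11, p13}, X ∖ U = {p12} — both open, so U is clopen.
  U = {p11, p12, p13}, X ∖ U = ∅ — both open, so U is clopen.
Nontrivial clopen(s) exist: e.g. {p11, p13}. So (X, τ) is disconnected.
Compute connected components by grouping points that agree on all clopens:
  component: {p12}
  component: {p11, p13}


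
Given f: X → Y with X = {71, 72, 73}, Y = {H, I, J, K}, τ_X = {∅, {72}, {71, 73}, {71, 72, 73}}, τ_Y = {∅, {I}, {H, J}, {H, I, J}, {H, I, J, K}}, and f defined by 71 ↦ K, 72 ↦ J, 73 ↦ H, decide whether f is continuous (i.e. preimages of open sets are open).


f is NOT continuous.

Compute f^{-1}(U) for each U ∈ τ_Y:
  U = ∅: f^{-1}(U) = ∅ ∈ τ_X ✓.
  U = {I}: f^{-1}(U) = ∅ ∈ τ_X ✓.
  U = {H, J}: f^{-1}(U) = {72, 73} ∉ τ_X ✗.
  U = {H, I, J}: f^{-1}(U) = {72, 73} ∉ τ_X ✗.
  U = {H, I, J, K}: f^{-1}(U) = {71, 72, 73} ∈ τ_X ✓.
Found U = {H, J} with f^{-1}(U) = {72, 73} not in τ_X. Therefore f is NOT continuous.


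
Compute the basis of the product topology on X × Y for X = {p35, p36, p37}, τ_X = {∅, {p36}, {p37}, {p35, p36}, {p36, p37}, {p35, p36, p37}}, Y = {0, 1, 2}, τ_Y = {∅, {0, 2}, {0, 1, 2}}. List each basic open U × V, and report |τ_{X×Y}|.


Basis B = {∅ × ∅, {p36} × {0, 2}, {p37} × {0, 2}, {p36} × {0, 1, 2}, {p37} × {0, 1, 2}, {p35, p36} × {0, 2}, {p36, p37} × {0, 2}, {p35, p36} × {0, 1, 2}, {p35, p36, p37} × {0, 2}, {p36, p37} × {0, 1, 2}, {p35, p36, p37} × {0, 1, 2}}; |τ_{X×Y}| = 18.

Enumerate products U × V with U ∈ τ_X, V ∈ τ_Y (deduplicated):
  ∅ × ∅ = {} (∅)
  {p36} × {0, 2} = {(p36,0), (p36,2)}
  {p37} × {0, 2} = {(p37,0), (p37,2)}
  {p36} × {0, 1, 2} = {(p36,0), (p36,1), (p36,2)}
  {p37} × {0, 1, 2} = {(p37,0), (p37,1), (p37,2)}
  {p35, p36} × {0, 2} = {(p35,0), (p35,2), (p36,0), (p36,2)}
  {p36, p37} × {0, 2} = {(p36,0), (p36,2), (p37,0), (p37,2)}
  {p35, p36} × {0, 1, 2} = {(p35,0), (p35,1), (p35,2), (p36,0), (p36,1), (p36,2)}
  {p35, p36, p37} × {0, 2} = {(p35,0), (p35,2), (p36,0), (p36,2), (p37,0), (p37,2)}
  {p36, p37} × {0, 1, 2} = {(p36,0), (p36,1), (p36,2), (p37,0), (p37,1), (p37,2)}
  {p35, p36, p37} × {0, 1, 2} = {(p35,0), (p35,1), (p35,2), (p36,0), (p36,1), (p36,2), (p37,0), (p37,1), (p37,2)}
These 11 distinct sets form the basis B.
Close under arbitrary unions to get τ_{X×Y}; counting gives |τ_{X×Y}| = 18.


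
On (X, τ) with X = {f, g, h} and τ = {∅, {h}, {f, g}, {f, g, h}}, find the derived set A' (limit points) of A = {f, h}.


A' = {g}

For each x ∈ X, list the open sets U ∈ τ with x ∈ U, then check whether U ∩ (A ∖ {x}) ≠ ∅ for every such U.
  x = f: open {f, g} ∋ x has {f, g} ∩ (A ∖ {f}) = ∅, so x is NOT a limit point.
  x = g: opens ∋ x are {f, g}, {f, g, h}; each meets A ∖ {g}, so x IS a limit point.
  x = h: open {h} ∋ x has {h} ∩ (A ∖ {h}) = ∅, so x is NOT a limit point.
Collecting: A' = {g}.


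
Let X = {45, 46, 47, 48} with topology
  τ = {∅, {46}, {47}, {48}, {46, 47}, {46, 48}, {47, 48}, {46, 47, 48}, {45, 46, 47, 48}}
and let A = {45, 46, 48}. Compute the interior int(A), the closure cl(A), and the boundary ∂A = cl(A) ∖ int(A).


int(A) = {46, 48}, cl(A) = {45, 46, 48}, ∂A = {45}.

Closed sets in (X, τ) are complements of opens:
  closed(X, τ) = {∅, {45}, {45, 46}, {45, 47}, {45, 48}, {45, 46, 47}, {45, 46, 48}, {45, 47, 48}, {45, 46, 47, 48}}.
int(A) = ⋃ {U ∈ τ : U ⊆ A}. Opens contained in A: ∅, {46}, {48}, {46, 48}.
Taking the union of these: int(A) = {46, 48}.
cl(A) = ⋂ {C closed : A ⊆ C}. Closed sets containing A: {45, 46, 48}, {45, 46, 47, 48}.
Intersecting these: cl(A) = {45, 46, 48}.
∂A = cl(A) ∖ int(A) = {45, 46, 48} ∖ {46, 48} = {45}.


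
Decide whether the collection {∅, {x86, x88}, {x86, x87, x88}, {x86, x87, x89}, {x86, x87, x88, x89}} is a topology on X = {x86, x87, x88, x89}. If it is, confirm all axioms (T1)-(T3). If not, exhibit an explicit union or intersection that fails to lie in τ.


τ is NOT a topology on X.

Axiom (T1): ∅ ∈ τ? Yes; X ∈ τ? Yes.
Axiom (T2/T3): check pairwise unions and intersections of members of τ.
Counterexample for (T3): {x86, x88} ∩ {x86, x87, x89} = {x86} ∉ τ. Therefore τ is NOT a topology.


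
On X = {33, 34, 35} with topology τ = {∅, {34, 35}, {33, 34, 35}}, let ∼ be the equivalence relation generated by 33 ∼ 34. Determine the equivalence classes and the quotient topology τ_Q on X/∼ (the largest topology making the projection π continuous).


X/∼ = {[33=34], [35]}; |τ_Q| = 2.

Equivalence classes: [33=34], [35].
Quotient map π: X → X/∼ sends 33 ↦ [33=34], 34 ↦ [33=34], 35 ↦ [35].
For each subset V ⊆ X/∼, compute π^{-1}(V) ⊆ X and check whether π^{-1}(V) ∈ τ. V is open in τ_Q iff π^{-1}(V) ∈ τ.
  V = {}: π^{-1}(V) = ∅ ∈ τ ✓.
  V = {[33=34]}: π^{-1}(V) = {33, 34} ∉ τ ✗.
  V = {[35]}: π^{-1}(V) = {35} ∉ τ ✗.
  V = {[33=34], [35]}: π^{-1}(V) = {33, 34, 35} ∈ τ ✓.
Open sets in the quotient: τ_Q = {{}, {[33=34], [35]}} (2 elements).


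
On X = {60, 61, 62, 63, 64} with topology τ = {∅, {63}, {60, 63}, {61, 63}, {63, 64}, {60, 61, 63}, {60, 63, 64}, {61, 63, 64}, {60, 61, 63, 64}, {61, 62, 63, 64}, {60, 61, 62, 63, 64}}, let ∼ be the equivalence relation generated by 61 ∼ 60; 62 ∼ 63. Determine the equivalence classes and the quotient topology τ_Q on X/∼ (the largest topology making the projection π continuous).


X/∼ = {[60=61], [62=63], [64]}; |τ_Q| = 2.

Equivalence classes: [60=61], [62=63], [64].
Quotient map π: X → X/∼ sends 60 ↦ [60=61], 61 ↦ [60=61], 62 ↦ [62=63], 63 ↦ [62=63], 64 ↦ [64].
For each subset V ⊆ X/∼, compute π^{-1}(V) ⊆ X and check whether π^{-1}(V) ∈ τ. V is open in τ_Q iff π^{-1}(V) ∈ τ.
  V = {}: π^{-1}(V) = ∅ ∈ τ ✓.
  V = {[60=61]}: π^{-1}(V) = {60, 61} ∉ τ ✗.
  V = {[62=63]}: π^{-1}(V) = {62, 63} ∉ τ ✗.
  V = {[60=61], [62=63]}: π^{-1}(V) = {60, 61, 62, 63} ∉ τ ✗.
  V = {[64]}: π^{-1}(V) = {64} ∉ τ ✗.
  V = {[60=61], [64]}: π^{-1}(V) = {60, 61, 64} ∉ τ ✗.
  V = {[62=63], [64]}: π^{-1}(V) = {62, 63, 64} ∉ τ ✗.
  V = {[60=61], [62=63], [64]}: π^{-1}(V) = {60, 61, 62, 63, 64} ∈ τ ✓.
Open sets in the quotient: τ_Q = {{}, {[60=61], [62=63], [64]}} (2 elements).


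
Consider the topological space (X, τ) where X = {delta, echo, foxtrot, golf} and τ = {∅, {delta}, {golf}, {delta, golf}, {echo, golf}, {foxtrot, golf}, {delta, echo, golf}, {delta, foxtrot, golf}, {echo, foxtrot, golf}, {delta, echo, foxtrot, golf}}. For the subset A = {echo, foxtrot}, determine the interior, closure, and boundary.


int(A) = ∅, cl(A) = {echo, foxtrot}, ∂A = {echo, foxtrot}.

Closed sets in (X, τ) are complements of opens:
  closed(X, τ) = {∅, {delta}, {echo}, {foxtrot}, {delta, echo}, {delta, foxtrot}, {echo, foxtrot}, {delta, echo, foxtrot}, {echo, foxtrot, golf}, {delta, echo, foxtrot, golf}}.
int(A) = ⋃ {U ∈ τ : U ⊆ A}. Opens contained in A: ∅.
Taking the union of these: int(A) = ∅.
cl(A) = ⋂ {C closed : A ⊆ C}. Closed sets containing A: {echo, foxtrot}, {delta, echo, foxtrot}, {echo, foxtrot, golf}, {delta, echo, foxtrot, golf}.
Intersecting these: cl(A) = {echo, foxtrot}.
∂A = cl(A) ∖ int(A) = {echo, foxtrot} ∖ ∅ = {echo, foxtrot}.


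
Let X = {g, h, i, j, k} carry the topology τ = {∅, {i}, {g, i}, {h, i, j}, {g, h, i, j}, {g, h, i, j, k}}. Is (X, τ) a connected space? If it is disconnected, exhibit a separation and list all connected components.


(X, τ) is connected.

Find clopen sets (U ∈ τ with X ∖ U ∈ τ):
  U = ∅, X ∖ U = {g, h, i, j, k} — both open, so U is clopen.
  U = {g, h, i, j, k}, X ∖ U = ∅ — both open, so U is clopen.
Only trivial clopens (∅ and X) exist, so (X, τ) is connected.
Compute connected components by grouping points that agree on all clopens:
  component: {g, h, i, j, k}


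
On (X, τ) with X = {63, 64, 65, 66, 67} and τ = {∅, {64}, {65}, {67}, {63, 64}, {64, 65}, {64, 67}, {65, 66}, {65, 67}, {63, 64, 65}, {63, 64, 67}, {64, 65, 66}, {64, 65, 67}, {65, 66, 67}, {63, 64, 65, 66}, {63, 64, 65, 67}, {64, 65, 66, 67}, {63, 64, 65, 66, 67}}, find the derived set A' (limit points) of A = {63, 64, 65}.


A' = {63, 66}

For each x ∈ X, list the open sets U ∈ τ with x ∈ U, then check whether U ∩ (A ∖ {x}) ≠ ∅ for every such U.
  x = 63: opens ∋ x are {63, 64}, {63, 64, 65}, {63, 64, 67}, {63, 64, 65, 66}, {63, 64, 65, 67}, {63, 64, 65, 66, 67}; each meets A ∖ {63}, so x IS a limit point.
  x = 64: open {64} ∋ x has {64} ∩ (A ∖ {64}) = ∅, so x is NOT a limit point.
  x = 65: open {65} ∋ x has {65} ∩ (A ∖ {65}) = ∅, so x is NOT a limit point.
  x = 66: opens ∋ x are {65, 66}, {64, 65, 66}, {65, 66, 67}, {63, 64, 65, 66}, {64, 65, 66, 67}, {63, 64, 65, 66, 67}; each meets A ∖ {66}, so x IS a limit point.
  x = 67: open {67} ∋ x has {67} ∩ (A ∖ {67}) = ∅, so x is NOT a limit point.
Collecting: A' = {63, 66}.


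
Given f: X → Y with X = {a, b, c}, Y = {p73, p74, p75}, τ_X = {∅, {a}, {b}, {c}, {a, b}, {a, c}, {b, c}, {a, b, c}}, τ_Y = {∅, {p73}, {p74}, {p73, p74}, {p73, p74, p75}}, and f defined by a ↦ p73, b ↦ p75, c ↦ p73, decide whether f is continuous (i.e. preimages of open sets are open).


f IS continuous.

Compute f^{-1}(U) for each U ∈ τ_Y:
  U = ∅: f^{-1}(U) = ∅ ∈ τ_X ✓.
  U = {p73}: f^{-1}(U) = {a, c} ∈ τ_X ✓.
  U = {p74}: f^{-1}(U) = ∅ ∈ τ_X ✓.
  U = {p73, p74}: f^{-1}(U) = {a, c} ∈ τ_X ✓.
  U = {p73, p74, p75}: f^{-1}(U) = {a, b, c} ∈ τ_X ✓.
Every preimage lies in τ_X, so f IS continuous.


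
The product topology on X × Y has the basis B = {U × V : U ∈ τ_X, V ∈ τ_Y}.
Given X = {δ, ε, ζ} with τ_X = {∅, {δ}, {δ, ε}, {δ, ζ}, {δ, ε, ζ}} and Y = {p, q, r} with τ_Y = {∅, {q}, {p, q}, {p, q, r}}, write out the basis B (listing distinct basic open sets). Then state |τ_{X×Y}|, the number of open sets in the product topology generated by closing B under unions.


Basis B = {∅ × ∅, {δ} × {q}, {δ} × {p, q}, {δ, ε} × {q}, {δ, ζ} × {q}, {δ} × {p, q, r}, {δ, ε, ζ} × {q}, {δ, ε} × {p, q}, {δ, ζ} × {p, q}, {δ, ε} × {p, q, r}, {δ, ζ} × {p, q, r}, {δ, ε, ζ} × {p, q}, {δ, ε, ζ} × {p, q, r}}; |τ_{X×Y}| = 30.

Enumerate products U × V with U ∈ τ_X, V ∈ τ_Y (deduplicated):
  ∅ × ∅ = {} (∅)
  {δ} × {q} = {(δ,q)}
  {δ} × {p, q} = {(δ,p), (δ,q)}
  {δ, ε} × {q} = {(δ,q), (ε,q)}
  {δ, ζ} × {q} = {(δ,q), (ζ,q)}
  {δ} × {p, q, r} = {(δ,p), (δ,q), (δ,r)}
  {δ, ε, ζ} × {q} = {(δ,q), (ε,q), (ζ,q)}
  {δ, ε} × {p, q} = {(δ,p), (δ,q), (ε,p), (ε,q)}
  {δ, ζ} × {p, q} = {(δ,p), (δ,q), (ζ,p), (ζ,q)}
  {δ, ε} × {p, q, r} = {(δ,p), (δ,q), (δ,r), (ε,p), (ε,q), (ε,r)}
  {δ, ζ} × {p, q, r} = {(δ,p), (δ,q), (δ,r), (ζ,p), (ζ,q), (ζ,r)}
  {δ, ε, ζ} × {p, q} = {(δ,p), (δ,q), (ε,p), (ε,q), (ζ,p), (ζ,q)}
  {δ, ε, ζ} × {p, q, r} = {(δ,p), (δ,q), (δ,r), (ε,p), (ε,q), (ε,r), (ζ,p), (ζ,q), (ζ,r)}
These 13 distinct sets form the basis B.
Close under arbitrary unions to get τ_{X×Y}; counting gives |τ_{X×Y}| = 30.
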